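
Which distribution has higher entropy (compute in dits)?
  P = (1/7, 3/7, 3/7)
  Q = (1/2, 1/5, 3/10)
Q

Computing entropies in dits:
H(P) = 0.4361
H(Q) = 0.4472

Distribution Q has higher entropy.

Intuition: The distribution closer to uniform (more spread out) has higher entropy.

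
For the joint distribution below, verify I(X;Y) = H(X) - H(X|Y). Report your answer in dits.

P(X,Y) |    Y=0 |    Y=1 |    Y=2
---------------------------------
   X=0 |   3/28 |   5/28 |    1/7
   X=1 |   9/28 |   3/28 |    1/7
I(X;Y) = 0.0238 dits

Mutual information has multiple equivalent forms:
- I(X;Y) = H(X) - H(X|Y)
- I(X;Y) = H(Y) - H(Y|X)
- I(X;Y) = H(X) + H(Y) - H(X,Y)

Computing all quantities:
H(X) = 0.2966, H(Y) = 0.4686, H(X,Y) = 0.7414
H(X|Y) = 0.2728, H(Y|X) = 0.4448

Verification:
H(X) - H(X|Y) = 0.2966 - 0.2728 = 0.0238
H(Y) - H(Y|X) = 0.4686 - 0.4448 = 0.0238
H(X) + H(Y) - H(X,Y) = 0.2966 + 0.4686 - 0.7414 = 0.0238

All forms give I(X;Y) = 0.0238 dits. ✓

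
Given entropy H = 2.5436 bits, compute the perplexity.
5.8304

Perplexity is 2^H (or exp(H) for natural log).

H = 2.5436 bits
Perplexity = 2^2.5436 = 5.8304

Interpretation: The model's uncertainty is equivalent to choosing uniformly among 5.8 options.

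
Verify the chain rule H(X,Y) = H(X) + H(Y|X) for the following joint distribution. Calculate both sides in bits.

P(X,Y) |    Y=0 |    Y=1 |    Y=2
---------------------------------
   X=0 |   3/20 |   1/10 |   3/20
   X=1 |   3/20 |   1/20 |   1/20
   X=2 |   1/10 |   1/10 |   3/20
H(X,Y) = 3.0710, H(X) = 1.5589, H(Y|X) = 1.5121 (all in bits)

Chain rule: H(X,Y) = H(X) + H(Y|X)

Left side — joint entropy directly:
H(X,Y) = -Σ p(x,y) log p(x,y) = 3.0710 bits

Right side — compute H(Y|X) from the conditional distributions:
P(X) = (2/5, 1/4, 7/20), so H(X) = 1.5589 bits
H(Y|X) = Σ_x P(X=x) · H(Y|X=x):
  P(Y|X=0) = (3/8, 1/4, 3/8), H(Y|X=0) = 1.5613, weight P(X=0) = 2/5
  P(Y|X=1) = (3/5, 1/5, 1/5), H(Y|X=1) = 1.3710, weight P(X=1) = 1/4
  P(Y|X=2) = (2/7, 2/7, 3/7), H(Y|X=2) = 1.5567, weight P(X=2) = 7/20
H(Y|X) = 1.5121 bits

H(X) + H(Y|X) = 1.5589 + 1.5121 = 3.0710 bits

Both sides equal 3.0710 bits. ✓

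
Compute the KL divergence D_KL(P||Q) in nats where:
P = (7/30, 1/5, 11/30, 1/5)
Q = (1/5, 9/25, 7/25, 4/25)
0.0619 nats

KL divergence: D_KL(P||Q) = Σ p(x) log(p(x)/q(x))

Computing term by term:
  x=0: 7/30 × log_e[(7/30)/(1/5)] = 7/30 × 0.1542 = 0.0360
  x=1: 1/5 × log_e[(1/5)/(9/25)] = 1/5 × -0.5878 = -0.1176
  x=2: 11/30 × log_e[(11/30)/(7/25)] = 11/30 × 0.2697 = 0.0989
  x=3: 1/5 × log_e[(1/5)/(4/25)] = 1/5 × 0.2231 = 0.0446

D_KL(P||Q) = 0.0619 nats

Note: KL divergence is always non-negative and equals 0 iff P = Q.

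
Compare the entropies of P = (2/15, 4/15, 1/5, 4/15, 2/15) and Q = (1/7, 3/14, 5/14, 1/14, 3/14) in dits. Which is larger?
P

Computing entropies in dits:
H(P) = 0.6793
H(Q) = 0.6490

Distribution P has higher entropy.

Intuition: The distribution closer to uniform (more spread out) has higher entropy.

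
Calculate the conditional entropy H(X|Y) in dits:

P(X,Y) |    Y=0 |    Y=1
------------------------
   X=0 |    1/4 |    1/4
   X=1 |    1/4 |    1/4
0.3010 dits

Using the chain rule: H(X|Y) = H(X,Y) - H(Y)

First, compute H(X,Y) = 0.6021 dits

Marginal P(Y) = (1/2, 1/2)
H(Y) = 0.3010 dits

H(X|Y) = H(X,Y) - H(Y) = 0.6021 - 0.3010 = 0.3010 dits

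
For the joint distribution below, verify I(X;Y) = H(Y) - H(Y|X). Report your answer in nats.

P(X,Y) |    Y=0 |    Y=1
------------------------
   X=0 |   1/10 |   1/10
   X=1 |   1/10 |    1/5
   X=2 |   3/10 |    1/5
I(X;Y) = 0.0271 nats

Mutual information has multiple equivalent forms:
- I(X;Y) = H(X) - H(X|Y)
- I(X;Y) = H(Y) - H(Y|X)
- I(X;Y) = H(X) + H(Y) - H(X,Y)

Computing all quantities:
H(X) = 1.0297, H(Y) = 0.6931, H(X,Y) = 1.6957
H(X|Y) = 1.0026, H(Y|X) = 0.6661

Verification:
H(X) - H(X|Y) = 1.0297 - 1.0026 = 0.0271
H(Y) - H(Y|X) = 0.6931 - 0.6661 = 0.0271
H(X) + H(Y) - H(X,Y) = 1.0297 + 0.6931 - 1.6957 = 0.0271

All forms give I(X;Y) = 0.0271 nats. ✓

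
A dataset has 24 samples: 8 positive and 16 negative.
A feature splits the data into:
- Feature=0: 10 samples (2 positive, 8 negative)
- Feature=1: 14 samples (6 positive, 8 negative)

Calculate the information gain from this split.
0.0428 bits

Information Gain = H(Y) - H(Y|Feature)

Before split:
P(positive) = 8/24 = 0.3333
H(Y) = 0.9183 bits

After split:
Feature=0: H = 0.7219 bits (weight = 10/24)
Feature=1: H = 0.9852 bits (weight = 14/24)
H(Y|Feature) = (10/24)×0.7219 + (14/24)×0.9852 = 0.8755 bits

Information Gain = 0.9183 - 0.8755 = 0.0428 bits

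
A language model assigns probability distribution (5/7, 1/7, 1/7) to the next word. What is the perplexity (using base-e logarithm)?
2.2173

Perplexity is e^H (or exp(H) for natural log).

First, H = -Σ p log p = 0.7963 nats
Perplexity = e^0.7963 = 2.2173

Interpretation: The model's uncertainty is equivalent to choosing uniformly among 2.2 options.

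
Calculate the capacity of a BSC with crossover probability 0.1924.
0.2935 bits

For a binary symmetric channel (BSC) with error probability p:
Capacity C = 1 - H(p) bits per symbol

where H(p) = -p log₂(p) - (1-p) log₂(1-p) is the binary entropy function.

H(0.1924) = 0.7065 bits
C = 1 - 0.7065 = 0.2935 bits per symbol

This means we can reliably transmit up to 0.2935 bits of information per channel use.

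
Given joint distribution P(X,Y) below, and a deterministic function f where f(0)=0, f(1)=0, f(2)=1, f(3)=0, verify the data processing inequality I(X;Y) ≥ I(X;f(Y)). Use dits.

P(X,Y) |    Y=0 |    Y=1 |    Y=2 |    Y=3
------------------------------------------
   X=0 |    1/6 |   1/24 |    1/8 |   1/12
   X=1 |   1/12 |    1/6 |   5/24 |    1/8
I(X;Y) = 0.0239, I(X;f(Y)) = 0.0008, inequality holds: 0.0239 ≥ 0.0008

Data Processing Inequality: For any Markov chain X → Y → Z, we have I(X;Y) ≥ I(X;Z).

Here Z = f(Y) is a deterministic function of Y, forming X → Y → Z.

Original I(X;Y) = 0.0239 dits

After applying f:
P(X,Z) where Z=f(Y):
- P(X,Z=0) = P(X,Y=0) + P(X,Y=1) + P(X,Y=3)
- P(X,Z=1) = P(X,Y=2)

I(X;Z) = I(X;f(Y)) = 0.0008 dits

Verification: 0.0239 ≥ 0.0008 ✓

Information cannot be created by processing; the function f can only lose information about X.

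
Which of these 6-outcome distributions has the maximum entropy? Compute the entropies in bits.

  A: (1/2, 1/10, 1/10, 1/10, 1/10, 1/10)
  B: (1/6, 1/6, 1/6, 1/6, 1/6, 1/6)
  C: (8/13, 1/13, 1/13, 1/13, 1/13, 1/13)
B

For a discrete distribution over n outcomes, entropy is maximized by the uniform distribution.

Computing entropies:
H(A) = 2.1610 bits
H(B) = 2.5850 bits
H(C) = 1.8543 bits

The uniform distribution (where all probabilities equal 1/6) achieves the maximum entropy of log_2(6) = 2.5850 bits.

Distribution B has the highest entropy.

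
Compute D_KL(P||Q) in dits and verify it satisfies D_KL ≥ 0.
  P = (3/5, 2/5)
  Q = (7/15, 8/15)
0.0155 dits

KL divergence satisfies the Gibbs inequality: D_KL(P||Q) ≥ 0 for all distributions P, Q.

D_KL(P||Q) = Σ p(x) log(p(x)/q(x))
Term by term:
  x=0: 3/5 × log_10[(3/5)/(7/15)] = 0.0655
  x=1: 2/5 × log_10[(2/5)/(8/15)] = -0.0500
D_KL(P||Q) = 0.0155 dits

D_KL(P||Q) = 0.0155 ≥ 0 ✓

This non-negativity is a fundamental property: relative entropy cannot be negative because it measures how different Q is from P.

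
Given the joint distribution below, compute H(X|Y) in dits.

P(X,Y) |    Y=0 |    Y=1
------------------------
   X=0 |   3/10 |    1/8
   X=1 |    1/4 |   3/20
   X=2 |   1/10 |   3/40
0.4470 dits

Using the chain rule: H(X|Y) = H(X,Y) - H(Y)

First, compute H(X,Y) = 0.7282 dits

Marginal P(Y) = (13/20, 7/20)
H(Y) = 0.2812 dits

H(X|Y) = H(X,Y) - H(Y) = 0.7282 - 0.2812 = 0.4470 dits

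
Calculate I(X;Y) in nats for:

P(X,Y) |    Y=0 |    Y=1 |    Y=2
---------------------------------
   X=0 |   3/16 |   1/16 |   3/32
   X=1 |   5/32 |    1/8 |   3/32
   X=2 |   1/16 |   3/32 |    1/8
0.0417 nats

Mutual information: I(X;Y) = H(X) + H(Y) - H(X,Y)

Marginals:
P(X) = (11/32, 3/8, 9/32), H(X) = 1.0916 nats
P(Y) = (13/32, 9/32, 5/16), H(Y) = 1.0862 nats

Joint entropy: H(X,Y) = 2.1361 nats

I(X;Y) = 1.0916 + 1.0862 - 2.1361 = 0.0417 nats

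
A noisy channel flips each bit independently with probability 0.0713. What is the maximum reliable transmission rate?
0.6292 bits

For a binary symmetric channel (BSC) with error probability p:
Capacity C = 1 - H(p) bits per symbol

where H(p) = -p log₂(p) - (1-p) log₂(1-p) is the binary entropy function.

H(0.0713) = 0.3708 bits
C = 1 - 0.3708 = 0.6292 bits per symbol

This means we can reliably transmit up to 0.6292 bits of information per channel use.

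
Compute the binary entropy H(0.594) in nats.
0.6754 nats

The binary entropy function is:
H(p) = -p log(p) - (1-p) log(1-p)

H(0.594) = -0.594 × log_e(0.594) - 0.406 × log_e(0.406)
H(0.594) = 0.6754 nats

Note: Binary entropy is maximized at p=0.5 (H=1 bit) and minimized at p=0 or p=1 (H=0).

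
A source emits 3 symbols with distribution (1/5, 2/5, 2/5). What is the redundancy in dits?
0.0190 dits

Redundancy measures how far a source is from maximum entropy:
R = H_max - H(X)

Maximum entropy for 3 symbols: H_max = log_10(3) = 0.4771 dits
Actual entropy: H(X) = 0.4581 dits
Redundancy: R = 0.4771 - 0.4581 = 0.0190 dits

This redundancy represents potential for compression: the source could be compressed by 0.0190 dits per symbol.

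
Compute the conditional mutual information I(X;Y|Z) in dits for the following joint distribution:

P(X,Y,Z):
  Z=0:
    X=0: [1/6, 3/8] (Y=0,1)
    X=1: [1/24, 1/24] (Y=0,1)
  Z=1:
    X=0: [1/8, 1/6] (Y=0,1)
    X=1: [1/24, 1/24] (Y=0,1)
0.0028 dits

Conditional mutual information: I(X;Y|Z) = H(X|Z) + H(Y|Z) - H(X,Y|Z)

H(Z) = 0.2873
H(X,Z) = 0.4802 → H(X|Z) = 0.1929
H(Y,Z) = 0.5720 → H(Y|Z) = 0.2847
H(X,Y,Z) = 0.7620 → H(X,Y|Z) = 0.4747

I(X;Y|Z) = 0.1929 + 0.2847 - 0.4747 = 0.0028 dits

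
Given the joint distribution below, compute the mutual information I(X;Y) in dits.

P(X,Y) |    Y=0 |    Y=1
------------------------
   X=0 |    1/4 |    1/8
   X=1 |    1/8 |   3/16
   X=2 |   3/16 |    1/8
0.0113 dits

Mutual information: I(X;Y) = H(X) + H(Y) - H(X,Y)

Marginals:
P(X) = (3/8, 5/16, 5/16), H(X) = 0.4755 dits
P(Y) = (9/16, 7/16), H(Y) = 0.2976 dits

Joint entropy: H(X,Y) = 0.7618 dits

I(X;Y) = 0.4755 + 0.2976 - 0.7618 = 0.0113 dits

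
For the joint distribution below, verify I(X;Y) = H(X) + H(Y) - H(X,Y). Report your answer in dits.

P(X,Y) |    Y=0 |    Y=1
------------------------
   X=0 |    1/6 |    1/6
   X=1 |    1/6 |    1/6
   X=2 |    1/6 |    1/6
I(X;Y) = 0.0000 dits

Mutual information has multiple equivalent forms:
- I(X;Y) = H(X) - H(X|Y)
- I(X;Y) = H(Y) - H(Y|X)
- I(X;Y) = H(X) + H(Y) - H(X,Y)

Computing all quantities:
H(X) = 0.4771, H(Y) = 0.3010, H(X,Y) = 0.7782
H(X|Y) = 0.4771, H(Y|X) = 0.3010

Verification:
H(X) - H(X|Y) = 0.4771 - 0.4771 = 0.0000
H(Y) - H(Y|X) = 0.3010 - 0.3010 = 0.0000
H(X) + H(Y) - H(X,Y) = 0.4771 + 0.3010 - 0.7782 = 0.0000

All forms give I(X;Y) = 0.0000 dits. ✓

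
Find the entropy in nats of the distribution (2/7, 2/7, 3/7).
1.0790 nats

Shannon entropy is H(X) = -Σ p(x) log p(x).

For P = (2/7, 2/7, 3/7):
H = -2/7 × log_e(2/7) -2/7 × log_e(2/7) -3/7 × log_e(3/7)
H = 1.0790 nats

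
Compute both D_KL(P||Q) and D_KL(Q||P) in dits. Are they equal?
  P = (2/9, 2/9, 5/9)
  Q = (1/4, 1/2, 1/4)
D_KL(P||Q) = 0.1030, D_KL(Q||P) = 0.1022

KL divergence is not symmetric: D_KL(P||Q) ≠ D_KL(Q||P) in general.

D_KL(P||Q) = 0.1030 dits
D_KL(Q||P) = 0.1022 dits

No, they are not equal!

This asymmetry is why KL divergence is not a true distance metric.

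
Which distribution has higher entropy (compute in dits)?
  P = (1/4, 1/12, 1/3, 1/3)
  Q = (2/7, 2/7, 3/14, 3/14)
Q

Computing entropies in dits:
H(P) = 0.5585
H(Q) = 0.5976

Distribution Q has higher entropy.

Intuition: The distribution closer to uniform (more spread out) has higher entropy.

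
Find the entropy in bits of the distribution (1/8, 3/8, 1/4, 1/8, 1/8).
2.1556 bits

Shannon entropy is H(X) = -Σ p(x) log p(x).

For P = (1/8, 3/8, 1/4, 1/8, 1/8):
H = -1/8 × log_2(1/8) -3/8 × log_2(3/8) -1/4 × log_2(1/4) -1/8 × log_2(1/8) -1/8 × log_2(1/8)
H = 2.1556 bits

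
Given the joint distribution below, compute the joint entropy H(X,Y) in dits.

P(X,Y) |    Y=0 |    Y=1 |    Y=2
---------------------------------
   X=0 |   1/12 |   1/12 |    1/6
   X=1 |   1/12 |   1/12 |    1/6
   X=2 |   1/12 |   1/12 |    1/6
0.9287 dits

Joint entropy is H(X,Y) = -Σ_{x,y} p(x,y) log p(x,y).

Summing over all non-zero entries:
H(X,Y) = -[1/12·log_10(1/12) + 1/12·log_10(1/12) + 1/6·log_10(1/6) + 1/12·log_10(1/12) + 1/12·log_10(1/12) + 1/6·log_10(1/6) + 1/12·log_10(1/12) + 1/12·log_10(1/12) + 1/6·log_10(1/6)]
H(X,Y) = 0.9287 dits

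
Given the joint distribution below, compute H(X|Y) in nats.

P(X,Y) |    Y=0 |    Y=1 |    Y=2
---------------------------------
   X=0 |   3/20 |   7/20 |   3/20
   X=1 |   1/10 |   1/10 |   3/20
0.6146 nats

Using the chain rule: H(X|Y) = H(X,Y) - H(Y)

First, compute H(X,Y) = 1.6817 nats

Marginal P(Y) = (1/4, 9/20, 3/10)
H(Y) = 1.0671 nats

H(X|Y) = H(X,Y) - H(Y) = 1.6817 - 1.0671 = 0.6146 nats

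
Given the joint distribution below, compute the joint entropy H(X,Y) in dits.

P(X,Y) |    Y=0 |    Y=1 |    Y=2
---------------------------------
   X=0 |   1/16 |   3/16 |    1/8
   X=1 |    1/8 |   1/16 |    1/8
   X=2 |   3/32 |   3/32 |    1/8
0.9311 dits

Joint entropy is H(X,Y) = -Σ_{x,y} p(x,y) log p(x,y).

Summing over all non-zero entries:
H(X,Y) = -[1/16·log_10(1/16) + 3/16·log_10(3/16) + 1/8·log_10(1/8) + 1/8·log_10(1/8) + 1/16·log_10(1/16) + 1/8·log_10(1/8) + 3/32·log_10(3/32) + 3/32·log_10(3/32) + 1/8·log_10(1/8)]
H(X,Y) = 0.9311 dits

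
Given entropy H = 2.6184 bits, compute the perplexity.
6.1407

Perplexity is 2^H (or exp(H) for natural log).

H = 2.6184 bits
Perplexity = 2^2.6184 = 6.1407

Interpretation: The model's uncertainty is equivalent to choosing uniformly among 6.1 options.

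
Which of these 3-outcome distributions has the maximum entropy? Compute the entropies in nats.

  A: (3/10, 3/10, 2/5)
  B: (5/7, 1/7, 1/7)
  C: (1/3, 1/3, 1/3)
C

For a discrete distribution over n outcomes, entropy is maximized by the uniform distribution.

Computing entropies:
H(A) = 1.0889 nats
H(B) = 0.7963 nats
H(C) = 1.0986 nats

The uniform distribution (where all probabilities equal 1/3) achieves the maximum entropy of log_e(3) = 1.0986 nats.

Distribution C has the highest entropy.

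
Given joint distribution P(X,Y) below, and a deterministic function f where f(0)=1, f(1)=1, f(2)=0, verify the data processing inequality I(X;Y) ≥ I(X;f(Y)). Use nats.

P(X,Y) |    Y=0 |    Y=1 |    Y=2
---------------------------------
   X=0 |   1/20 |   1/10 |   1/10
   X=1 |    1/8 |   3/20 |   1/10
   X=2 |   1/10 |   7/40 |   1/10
I(X;Y) = 0.0115, I(X;f(Y)) = 0.0077, inequality holds: 0.0115 ≥ 0.0077

Data Processing Inequality: For any Markov chain X → Y → Z, we have I(X;Y) ≥ I(X;Z).

Here Z = f(Y) is a deterministic function of Y, forming X → Y → Z.

Original I(X;Y) = 0.0115 nats

After applying f:
P(X,Z) where Z=f(Y):
- P(X,Z=0) = P(X,Y=2)
- P(X,Z=1) = P(X,Y=0) + P(X,Y=1)

I(X;Z) = I(X;f(Y)) = 0.0077 nats

Verification: 0.0115 ≥ 0.0077 ✓

Information cannot be created by processing; the function f can only lose information about X.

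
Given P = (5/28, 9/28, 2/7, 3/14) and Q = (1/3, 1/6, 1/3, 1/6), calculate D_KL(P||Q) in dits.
0.0475 dits

KL divergence: D_KL(P||Q) = Σ p(x) log(p(x)/q(x))

Computing term by term:
  x=0: 5/28 × log_10[(5/28)/(1/3)] = 5/28 × -0.2711 = -0.0484
  x=1: 9/28 × log_10[(9/28)/(1/6)] = 9/28 × 0.2852 = 0.0917
  x=2: 2/7 × log_10[(2/7)/(1/3)] = 2/7 × -0.0669 = -0.0191
  x=3: 3/14 × log_10[(3/14)/(1/6)] = 3/14 × 0.1091 = 0.0234

D_KL(P||Q) = 0.0475 dits

Note: KL divergence is always non-negative and equals 0 iff P = Q.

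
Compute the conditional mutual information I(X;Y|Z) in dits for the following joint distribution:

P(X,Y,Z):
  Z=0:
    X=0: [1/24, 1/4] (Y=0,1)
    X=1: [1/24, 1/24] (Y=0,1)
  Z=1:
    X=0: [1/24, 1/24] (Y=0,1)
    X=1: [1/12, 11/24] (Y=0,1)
0.0190 dits

Conditional mutual information: I(X;Y|Z) = H(X|Z) + H(Y|Z) - H(X,Y|Z)

H(Z) = 0.2873
H(X,Z) = 0.4802 → H(X|Z) = 0.1929
H(Y,Z) = 0.5094 → H(Y|Z) = 0.2221
H(X,Y,Z) = 0.6833 → H(X,Y|Z) = 0.3960

I(X;Y|Z) = 0.1929 + 0.2221 - 0.3960 = 0.0190 dits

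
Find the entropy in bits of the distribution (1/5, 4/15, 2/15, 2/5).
1.8892 bits

Shannon entropy is H(X) = -Σ p(x) log p(x).

For P = (1/5, 4/15, 2/15, 2/5):
H = -1/5 × log_2(1/5) -4/15 × log_2(4/15) -2/15 × log_2(2/15) -2/5 × log_2(2/5)
H = 1.8892 bits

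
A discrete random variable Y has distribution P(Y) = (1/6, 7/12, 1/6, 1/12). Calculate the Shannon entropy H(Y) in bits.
1.6140 bits

Shannon entropy is H(X) = -Σ p(x) log p(x).

For P = (1/6, 7/12, 1/6, 1/12):
H = -1/6 × log_2(1/6) -7/12 × log_2(7/12) -1/6 × log_2(1/6) -1/12 × log_2(1/12)
H = 1.6140 bits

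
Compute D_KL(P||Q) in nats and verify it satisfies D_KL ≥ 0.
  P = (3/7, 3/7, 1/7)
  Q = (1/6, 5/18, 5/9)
0.3966 nats

KL divergence satisfies the Gibbs inequality: D_KL(P||Q) ≥ 0 for all distributions P, Q.

D_KL(P||Q) = Σ p(x) log(p(x)/q(x))
Term by term:
  x=0: 3/7 × log_e[(3/7)/(1/6)] = 0.4048
  x=1: 3/7 × log_e[(3/7)/(5/18)] = 0.1858
  x=2: 1/7 × log_e[(1/7)/(5/9)] = -0.1940
D_KL(P||Q) = 0.3966 nats

D_KL(P||Q) = 0.3966 ≥ 0 ✓

This non-negativity is a fundamental property: relative entropy cannot be negative because it measures how different Q is from P.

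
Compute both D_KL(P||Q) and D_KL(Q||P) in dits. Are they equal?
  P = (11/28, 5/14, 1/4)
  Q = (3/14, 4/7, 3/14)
D_KL(P||Q) = 0.0473, D_KL(Q||P) = 0.0459

KL divergence is not symmetric: D_KL(P||Q) ≠ D_KL(Q||P) in general.

D_KL(P||Q) = 0.0473 dits
D_KL(Q||P) = 0.0459 dits

No, they are not equal!

This asymmetry is why KL divergence is not a true distance metric.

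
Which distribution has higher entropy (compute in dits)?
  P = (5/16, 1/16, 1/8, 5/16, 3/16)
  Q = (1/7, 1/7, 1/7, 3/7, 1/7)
Q

Computing entropies in dits:
H(P) = 0.6402
H(Q) = 0.6406

Distribution Q has higher entropy.

Intuition: The distribution closer to uniform (more spread out) has higher entropy.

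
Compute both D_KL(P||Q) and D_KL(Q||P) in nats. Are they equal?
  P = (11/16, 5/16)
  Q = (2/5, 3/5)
D_KL(P||Q) = 0.1685, D_KL(Q||P) = 0.1748

KL divergence is not symmetric: D_KL(P||Q) ≠ D_KL(Q||P) in general.

D_KL(P||Q) = 0.1685 nats
D_KL(Q||P) = 0.1748 nats

No, they are not equal!

This asymmetry is why KL divergence is not a true distance metric.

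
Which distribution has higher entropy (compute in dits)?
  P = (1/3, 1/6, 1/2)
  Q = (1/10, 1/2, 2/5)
P

Computing entropies in dits:
H(P) = 0.4392
H(Q) = 0.4097

Distribution P has higher entropy.

Intuition: The distribution closer to uniform (more spread out) has higher entropy.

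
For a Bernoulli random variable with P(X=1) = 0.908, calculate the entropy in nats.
0.3071 nats

The binary entropy function is:
H(p) = -p log(p) - (1-p) log(1-p)

H(0.908) = -0.908 × log_e(0.908) - 0.092 × log_e(0.092)
H(0.908) = 0.3071 nats

Note: Binary entropy is maximized at p=0.5 (H=1 bit) and minimized at p=0 or p=1 (H=0).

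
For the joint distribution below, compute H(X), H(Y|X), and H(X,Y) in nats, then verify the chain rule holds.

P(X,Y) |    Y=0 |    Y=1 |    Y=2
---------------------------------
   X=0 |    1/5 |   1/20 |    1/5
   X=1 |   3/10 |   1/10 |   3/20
H(X,Y) = 1.6696, H(X) = 0.6881, H(Y|X) = 0.9814 (all in nats)

Chain rule: H(X,Y) = H(X) + H(Y|X)

Left side — joint entropy directly:
H(X,Y) = -Σ p(x,y) log p(x,y) = 1.6696 nats

Right side — compute H(Y|X) from the conditional distributions:
P(X) = (9/20, 11/20), so H(X) = 0.6881 nats
H(Y|X) = Σ_x P(X=x) · H(Y|X=x):
  P(Y|X=0) = (4/9, 1/9, 4/9), H(Y|X=0) = 0.9650, weight P(X=0) = 9/20
  P(Y|X=1) = (6/11, 2/11, 3/11), H(Y|X=1) = 0.9949, weight P(X=1) = 11/20
H(Y|X) = 0.9814 nats

H(X) + H(Y|X) = 0.6881 + 0.9814 = 1.6696 nats

Both sides equal 1.6696 nats. ✓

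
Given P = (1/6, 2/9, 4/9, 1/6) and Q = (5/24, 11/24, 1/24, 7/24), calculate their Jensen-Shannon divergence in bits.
0.1848 bits

Jensen-Shannon divergence is:
JSD(P||Q) = 0.5 × D_KL(P||M) + 0.5 × D_KL(Q||M)
where M = 0.5 × (P + Q) is the mixture distribution.

M = 0.5 × (1/6, 2/9, 4/9, 1/6) + 0.5 × (5/24, 11/24, 1/24, 7/24) = (3/16, 0.340278, 0.243056, 0.229167)

D_KL(P||M) = 0.1455 bits
D_KL(Q||M) = 0.2241 bits

JSD(P||Q) = 0.5 × 0.1455 + 0.5 × 0.2241 = 0.1848 bits

Unlike KL divergence, JSD is symmetric and bounded: 0 ≤ JSD ≤ log(2).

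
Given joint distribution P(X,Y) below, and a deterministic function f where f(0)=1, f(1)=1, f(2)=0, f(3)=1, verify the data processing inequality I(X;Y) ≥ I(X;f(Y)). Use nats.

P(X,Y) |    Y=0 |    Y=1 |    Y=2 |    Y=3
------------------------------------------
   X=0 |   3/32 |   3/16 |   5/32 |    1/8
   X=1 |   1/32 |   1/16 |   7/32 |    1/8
I(X;Y) = 0.0465, I(X;f(Y)) = 0.0260, inequality holds: 0.0465 ≥ 0.0260

Data Processing Inequality: For any Markov chain X → Y → Z, we have I(X;Y) ≥ I(X;Z).

Here Z = f(Y) is a deterministic function of Y, forming X → Y → Z.

Original I(X;Y) = 0.0465 nats

After applying f:
P(X,Z) where Z=f(Y):
- P(X,Z=0) = P(X,Y=2)
- P(X,Z=1) = P(X,Y=0) + P(X,Y=1) + P(X,Y=3)

I(X;Z) = I(X;f(Y)) = 0.0260 nats

Verification: 0.0465 ≥ 0.0260 ✓

Information cannot be created by processing; the function f can only lose information about X.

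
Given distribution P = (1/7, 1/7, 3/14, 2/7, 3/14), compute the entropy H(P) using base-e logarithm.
1.5741 nats

Shannon entropy is H(X) = -Σ p(x) log p(x).

For P = (1/7, 1/7, 3/14, 2/7, 3/14):
H = -1/7 × log_e(1/7) -1/7 × log_e(1/7) -3/14 × log_e(3/14) -2/7 × log_e(2/7) -3/14 × log_e(3/14)
H = 1.5741 nats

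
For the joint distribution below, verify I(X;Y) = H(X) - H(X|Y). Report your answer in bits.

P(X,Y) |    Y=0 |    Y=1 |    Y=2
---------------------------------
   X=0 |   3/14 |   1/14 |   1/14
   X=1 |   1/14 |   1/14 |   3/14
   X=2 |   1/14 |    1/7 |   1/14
I(X;Y) = 0.1696 bits

Mutual information has multiple equivalent forms:
- I(X;Y) = H(X) - H(X|Y)
- I(X;Y) = H(Y) - H(Y|X)
- I(X;Y) = H(X) + H(Y) - H(X,Y)

Computing all quantities:
H(X) = 1.5774, H(Y) = 1.5774, H(X,Y) = 2.9852
H(X|Y) = 1.4078, H(Y|X) = 1.4078

Verification:
H(X) - H(X|Y) = 1.5774 - 1.4078 = 0.1696
H(Y) - H(Y|X) = 1.5774 - 1.4078 = 0.1696
H(X) + H(Y) - H(X,Y) = 1.5774 + 1.5774 - 2.9852 = 0.1696

All forms give I(X;Y) = 0.1696 bits. ✓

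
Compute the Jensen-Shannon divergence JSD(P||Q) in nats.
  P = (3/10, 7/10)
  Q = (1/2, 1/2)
0.0210 nats

Jensen-Shannon divergence is:
JSD(P||Q) = 0.5 × D_KL(P||M) + 0.5 × D_KL(Q||M)
where M = 0.5 × (P + Q) is the mixture distribution.

M = 0.5 × (3/10, 7/10) + 0.5 × (1/2, 1/2) = (2/5, 3/5)

D_KL(P||M) = 0.0216 nats
D_KL(Q||M) = 0.0204 nats

JSD(P||Q) = 0.5 × 0.0216 + 0.5 × 0.0204 = 0.0210 nats

Unlike KL divergence, JSD is symmetric and bounded: 0 ≤ JSD ≤ log(2).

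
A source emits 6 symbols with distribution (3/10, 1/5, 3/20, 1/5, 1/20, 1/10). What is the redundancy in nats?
0.1222 nats

Redundancy measures how far a source is from maximum entropy:
R = H_max - H(X)

Maximum entropy for 6 symbols: H_max = log_e(6) = 1.7918 nats
Actual entropy: H(X) = 1.6696 nats
Redundancy: R = 1.7918 - 1.6696 = 0.1222 nats

This redundancy represents potential for compression: the source could be compressed by 0.1222 nats per symbol.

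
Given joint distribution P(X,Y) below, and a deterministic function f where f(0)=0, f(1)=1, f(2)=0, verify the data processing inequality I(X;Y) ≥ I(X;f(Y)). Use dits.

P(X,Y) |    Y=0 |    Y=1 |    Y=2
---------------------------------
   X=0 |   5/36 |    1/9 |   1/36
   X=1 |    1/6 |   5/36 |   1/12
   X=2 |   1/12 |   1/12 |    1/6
I(X;Y) = 0.0296, I(X;f(Y)) = 0.0038, inequality holds: 0.0296 ≥ 0.0038

Data Processing Inequality: For any Markov chain X → Y → Z, we have I(X;Y) ≥ I(X;Z).

Here Z = f(Y) is a deterministic function of Y, forming X → Y → Z.

Original I(X;Y) = 0.0296 dits

After applying f:
P(X,Z) where Z=f(Y):
- P(X,Z=0) = P(X,Y=0) + P(X,Y=2)
- P(X,Z=1) = P(X,Y=1)

I(X;Z) = I(X;f(Y)) = 0.0038 dits

Verification: 0.0296 ≥ 0.0038 ✓

Information cannot be created by processing; the function f can only lose information about X.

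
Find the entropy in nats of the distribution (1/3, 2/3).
0.6365 nats

Shannon entropy is H(X) = -Σ p(x) log p(x).

For P = (1/3, 2/3):
H = -1/3 × log_e(1/3) -2/3 × log_e(2/3)
H = 0.6365 nats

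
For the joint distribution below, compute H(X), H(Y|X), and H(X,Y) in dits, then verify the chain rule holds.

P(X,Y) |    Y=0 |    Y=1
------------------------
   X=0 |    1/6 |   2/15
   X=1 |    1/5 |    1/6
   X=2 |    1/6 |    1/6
H(X,Y) = 0.7752, H(X) = 0.4757, H(Y|X) = 0.2996 (all in dits)

Chain rule: H(X,Y) = H(X) + H(Y|X)

Left side — joint entropy directly:
H(X,Y) = -Σ p(x,y) log p(x,y) = 0.7752 dits

Right side — compute H(Y|X) from the conditional distributions:
P(X) = (3/10, 11/30, 1/3), so H(X) = 0.4757 dits
H(Y|X) = Σ_x P(X=x) · H(Y|X=x):
  P(Y|X=0) = (5/9, 4/9), H(Y|X=0) = 0.2983, weight P(X=0) = 3/10
  P(Y|X=1) = (6/11, 5/11), H(Y|X=1) = 0.2992, weight P(X=1) = 11/30
  P(Y|X=2) = (1/2, 1/2), H(Y|X=2) = 0.3010, weight P(X=2) = 1/3
H(Y|X) = 0.2996 dits

H(X) + H(Y|X) = 0.4757 + 0.2996 = 0.7752 dits

Both sides equal 0.7752 dits. ✓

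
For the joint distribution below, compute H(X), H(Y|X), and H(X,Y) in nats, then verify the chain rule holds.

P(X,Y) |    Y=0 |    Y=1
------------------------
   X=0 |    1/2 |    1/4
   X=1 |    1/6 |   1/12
H(X,Y) = 1.1988, H(X) = 0.5623, H(Y|X) = 0.6365 (all in nats)

Chain rule: H(X,Y) = H(X) + H(Y|X)

Left side — joint entropy directly:
H(X,Y) = -Σ p(x,y) log p(x,y) = 1.1988 nats

Right side — compute H(Y|X) from the conditional distributions:
P(X) = (3/4, 1/4), so H(X) = 0.5623 nats
H(Y|X) = Σ_x P(X=x) · H(Y|X=x):
  P(Y|X=0) = (2/3, 1/3), H(Y|X=0) = 0.6365, weight P(X=0) = 3/4
  P(Y|X=1) = (2/3, 1/3), H(Y|X=1) = 0.6365, weight P(X=1) = 1/4
H(Y|X) = 0.6365 nats

H(X) + H(Y|X) = 0.5623 + 0.6365 = 1.1988 nats

Both sides equal 1.1988 nats. ✓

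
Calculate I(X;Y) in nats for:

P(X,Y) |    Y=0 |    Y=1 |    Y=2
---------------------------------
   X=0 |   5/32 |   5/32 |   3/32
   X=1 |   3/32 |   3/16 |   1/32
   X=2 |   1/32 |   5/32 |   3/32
0.0556 nats

Mutual information: I(X;Y) = H(X) + H(Y) - H(X,Y)

Marginals:
P(X) = (13/32, 5/16, 9/32), H(X) = 1.0862 nats
P(Y) = (9/32, 1/2, 7/32), H(Y) = 1.0358 nats

Joint entropy: H(X,Y) = 2.0664 nats

I(X;Y) = 1.0862 + 1.0358 - 2.0664 = 0.0556 nats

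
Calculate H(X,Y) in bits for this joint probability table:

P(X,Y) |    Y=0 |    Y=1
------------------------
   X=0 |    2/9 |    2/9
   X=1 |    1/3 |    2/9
1.9749 bits

Joint entropy is H(X,Y) = -Σ_{x,y} p(x,y) log p(x,y).

Summing over all non-zero entries:
H(X,Y) = -[2/9·log_2(2/9) + 2/9·log_2(2/9) + 1/3·log_2(1/3) + 2/9·log_2(2/9)]
H(X,Y) = 1.9749 bits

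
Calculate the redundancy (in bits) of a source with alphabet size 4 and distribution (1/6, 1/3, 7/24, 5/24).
0.0509 bits

Redundancy measures how far a source is from maximum entropy:
R = H_max - H(X)

Maximum entropy for 4 symbols: H_max = log_2(4) = 2.0000 bits
Actual entropy: H(X) = 1.9491 bits
Redundancy: R = 2.0000 - 1.9491 = 0.0509 bits

This redundancy represents potential for compression: the source could be compressed by 0.0509 bits per symbol.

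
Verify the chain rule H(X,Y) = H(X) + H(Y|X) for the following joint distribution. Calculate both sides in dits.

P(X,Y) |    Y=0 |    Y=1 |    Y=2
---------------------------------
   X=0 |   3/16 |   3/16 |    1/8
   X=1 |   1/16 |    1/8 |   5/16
H(X,Y) = 0.7315, H(X) = 0.3010, H(Y|X) = 0.4305 (all in dits)

Chain rule: H(X,Y) = H(X) + H(Y|X)

Left side — joint entropy directly:
H(X,Y) = -Σ p(x,y) log p(x,y) = 0.7315 dits

Right side — compute H(Y|X) from the conditional distributions:
P(X) = (1/2, 1/2), so H(X) = 0.3010 dits
H(Y|X) = Σ_x P(X=x) · H(Y|X=x):
  P(Y|X=0) = (3/8, 3/8, 1/4), H(Y|X=0) = 0.4700, weight P(X=0) = 1/2
  P(Y|X=1) = (1/8, 1/4, 5/8), H(Y|X=1) = 0.3910, weight P(X=1) = 1/2
H(Y|X) = 0.4305 dits

H(X) + H(Y|X) = 0.3010 + 0.4305 = 0.7315 dits

Both sides equal 0.7315 dits. ✓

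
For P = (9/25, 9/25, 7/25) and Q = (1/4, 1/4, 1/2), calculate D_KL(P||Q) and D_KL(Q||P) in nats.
D_KL(P||Q) = 0.1002, D_KL(Q||P) = 0.1076

KL divergence is not symmetric: D_KL(P||Q) ≠ D_KL(Q||P) in general.

D_KL(P||Q) = 0.1002 nats
D_KL(Q||P) = 0.1076 nats

No, they are not equal!

This asymmetry is why KL divergence is not a true distance metric.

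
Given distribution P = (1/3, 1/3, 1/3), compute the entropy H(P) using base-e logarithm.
1.0986 nats

Shannon entropy is H(X) = -Σ p(x) log p(x).

For P = (1/3, 1/3, 1/3):
H = -1/3 × log_e(1/3) -1/3 × log_e(1/3) -1/3 × log_e(1/3)
H = 1.0986 nats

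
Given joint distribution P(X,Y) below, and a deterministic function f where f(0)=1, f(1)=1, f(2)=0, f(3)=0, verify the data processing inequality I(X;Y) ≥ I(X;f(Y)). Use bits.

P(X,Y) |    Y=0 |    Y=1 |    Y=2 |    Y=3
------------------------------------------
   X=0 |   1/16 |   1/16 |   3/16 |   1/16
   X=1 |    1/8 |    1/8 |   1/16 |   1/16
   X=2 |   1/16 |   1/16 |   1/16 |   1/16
I(X;Y) = 0.0857, I(X;f(Y)) = 0.0613, inequality holds: 0.0857 ≥ 0.0613

Data Processing Inequality: For any Markov chain X → Y → Z, we have I(X;Y) ≥ I(X;Z).

Here Z = f(Y) is a deterministic function of Y, forming X → Y → Z.

Original I(X;Y) = 0.0857 bits

After applying f:
P(X,Z) where Z=f(Y):
- P(X,Z=0) = P(X,Y=2) + P(X,Y=3)
- P(X,Z=1) = P(X,Y=0) + P(X,Y=1)

I(X;Z) = I(X;f(Y)) = 0.0613 bits

Verification: 0.0857 ≥ 0.0613 ✓

Information cannot be created by processing; the function f can only lose information about X.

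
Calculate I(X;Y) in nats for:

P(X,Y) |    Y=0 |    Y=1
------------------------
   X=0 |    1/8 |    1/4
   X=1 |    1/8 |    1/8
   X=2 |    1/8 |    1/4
0.0109 nats

Mutual information: I(X;Y) = H(X) + H(Y) - H(X,Y)

Marginals:
P(X) = (3/8, 1/4, 3/8), H(X) = 1.0822 nats
P(Y) = (3/8, 5/8), H(Y) = 0.6616 nats

Joint entropy: H(X,Y) = 1.7329 nats

I(X;Y) = 1.0822 + 0.6616 - 1.7329 = 0.0109 nats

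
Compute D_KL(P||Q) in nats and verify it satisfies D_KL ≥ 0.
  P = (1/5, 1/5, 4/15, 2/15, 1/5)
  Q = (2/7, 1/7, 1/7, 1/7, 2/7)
0.0819 nats

KL divergence satisfies the Gibbs inequality: D_KL(P||Q) ≥ 0 for all distributions P, Q.

D_KL(P||Q) = Σ p(x) log(p(x)/q(x))
Term by term:
  x=0: 1/5 × log_e[(1/5)/(2/7)] = -0.0713
  x=1: 1/5 × log_e[(1/5)/(1/7)] = 0.0673
  x=2: 4/15 × log_e[(4/15)/(1/7)] = 0.1664
  x=3: 2/15 × log_e[(2/15)/(1/7)] = -0.0092
  x=4: 1/5 × log_e[(1/5)/(2/7)] = -0.0713
D_KL(P||Q) = 0.0819 nats

D_KL(P||Q) = 0.0819 ≥ 0 ✓

This non-negativity is a fundamental property: relative entropy cannot be negative because it measures how different Q is from P.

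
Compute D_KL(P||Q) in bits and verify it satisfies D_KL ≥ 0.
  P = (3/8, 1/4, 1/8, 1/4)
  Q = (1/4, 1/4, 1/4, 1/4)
0.0944 bits

KL divergence satisfies the Gibbs inequality: D_KL(P||Q) ≥ 0 for all distributions P, Q.

D_KL(P||Q) = Σ p(x) log(p(x)/q(x))
Term by term:
  x=0: 3/8 × log_2[(3/8)/(1/4)] = 0.2194
  x=1: 1/4 × log_2[(1/4)/(1/4)] = 0.0000
  x=2: 1/8 × log_2[(1/8)/(1/4)] = -0.1250
  x=3: 1/4 × log_2[(1/4)/(1/4)] = 0.0000
D_KL(P||Q) = 0.0944 bits

D_KL(P||Q) = 0.0944 ≥ 0 ✓

This non-negativity is a fundamental property: relative entropy cannot be negative because it measures how different Q is from P.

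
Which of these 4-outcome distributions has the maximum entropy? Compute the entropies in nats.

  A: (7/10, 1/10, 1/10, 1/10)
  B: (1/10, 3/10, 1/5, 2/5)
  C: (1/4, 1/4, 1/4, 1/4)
C

For a discrete distribution over n outcomes, entropy is maximized by the uniform distribution.

Computing entropies:
H(A) = 0.9404 nats
H(B) = 1.2799 nats
H(C) = 1.3863 nats

The uniform distribution (where all probabilities equal 1/4) achieves the maximum entropy of log_e(4) = 1.3863 nats.

Distribution C has the highest entropy.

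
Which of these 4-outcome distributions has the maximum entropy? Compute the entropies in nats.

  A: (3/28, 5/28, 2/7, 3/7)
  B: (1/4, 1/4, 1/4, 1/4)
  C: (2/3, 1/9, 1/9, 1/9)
B

For a discrete distribution over n outcomes, entropy is maximized by the uniform distribution.

Computing entropies:
H(A) = 1.2680 nats
H(B) = 1.3863 nats
H(C) = 1.0027 nats

The uniform distribution (where all probabilities equal 1/4) achieves the maximum entropy of log_e(4) = 1.3863 nats.

Distribution B has the highest entropy.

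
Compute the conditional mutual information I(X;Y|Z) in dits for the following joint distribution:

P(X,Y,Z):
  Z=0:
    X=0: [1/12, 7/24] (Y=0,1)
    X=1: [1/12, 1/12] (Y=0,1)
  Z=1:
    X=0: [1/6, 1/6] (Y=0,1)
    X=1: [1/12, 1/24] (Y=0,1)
0.0110 dits

Conditional mutual information: I(X;Y|Z) = H(X|Z) + H(Y|Z) - H(X,Y|Z)

H(Z) = 0.2995
H(X,Z) = 0.5614 → H(X|Z) = 0.2618
H(Y,Z) = 0.5819 → H(Y|Z) = 0.2824
H(X,Y,Z) = 0.8327 → H(X,Y|Z) = 0.5332

I(X;Y|Z) = 0.2618 + 0.2824 - 0.5332 = 0.0110 dits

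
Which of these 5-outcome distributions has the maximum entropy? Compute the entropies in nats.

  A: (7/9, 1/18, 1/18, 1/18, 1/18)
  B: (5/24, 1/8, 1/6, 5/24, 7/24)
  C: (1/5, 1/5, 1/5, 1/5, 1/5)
C

For a discrete distribution over n outcomes, entropy is maximized by the uniform distribution.

Computing entropies:
H(A) = 0.8378 nats
H(B) = 1.5715 nats
H(C) = 1.6094 nats

The uniform distribution (where all probabilities equal 1/5) achieves the maximum entropy of log_e(5) = 1.6094 nats.

Distribution C has the highest entropy.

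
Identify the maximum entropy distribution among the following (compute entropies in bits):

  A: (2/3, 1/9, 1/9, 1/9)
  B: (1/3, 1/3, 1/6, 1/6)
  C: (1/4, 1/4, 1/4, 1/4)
C

For a discrete distribution over n outcomes, entropy is maximized by the uniform distribution.

Computing entropies:
H(A) = 1.4466 bits
H(B) = 1.9183 bits
H(C) = 2.0000 bits

The uniform distribution (where all probabilities equal 1/4) achieves the maximum entropy of log_2(4) = 2.0000 bits.

Distribution C has the highest entropy.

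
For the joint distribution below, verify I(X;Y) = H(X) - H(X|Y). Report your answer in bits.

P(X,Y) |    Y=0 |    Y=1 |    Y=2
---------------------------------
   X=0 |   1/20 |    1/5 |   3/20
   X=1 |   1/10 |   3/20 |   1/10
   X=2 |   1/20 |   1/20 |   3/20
I(X;Y) = 0.0721 bits

Mutual information has multiple equivalent forms:
- I(X;Y) = H(X) - H(X|Y)
- I(X;Y) = H(Y) - H(Y|X)
- I(X;Y) = H(X) + H(Y) - H(X,Y)

Computing all quantities:
H(X) = 1.5589, H(Y) = 1.5219, H(X,Y) = 3.0087
H(X|Y) = 1.4868, H(Y|X) = 1.4498

Verification:
H(X) - H(X|Y) = 1.5589 - 1.4868 = 0.0721
H(Y) - H(Y|X) = 1.5219 - 1.4498 = 0.0721
H(X) + H(Y) - H(X,Y) = 1.5589 + 1.5219 - 3.0087 = 0.0721

All forms give I(X;Y) = 0.0721 bits. ✓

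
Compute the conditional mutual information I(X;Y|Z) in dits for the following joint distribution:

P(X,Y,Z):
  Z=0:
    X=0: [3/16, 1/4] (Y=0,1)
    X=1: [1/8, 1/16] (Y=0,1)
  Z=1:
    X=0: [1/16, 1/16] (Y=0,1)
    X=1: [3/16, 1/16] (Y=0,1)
0.0115 dits

Conditional mutual information: I(X;Y|Z) = H(X|Z) + H(Y|Z) - H(X,Y|Z)

H(Z) = 0.2873
H(X,Z) = 0.5568 → H(X|Z) = 0.2695
H(Y,Z) = 0.5791 → H(Y|Z) = 0.2918
H(X,Y,Z) = 0.8371 → H(X,Y|Z) = 0.5497

I(X;Y|Z) = 0.2695 + 0.2918 - 0.5497 = 0.0115 dits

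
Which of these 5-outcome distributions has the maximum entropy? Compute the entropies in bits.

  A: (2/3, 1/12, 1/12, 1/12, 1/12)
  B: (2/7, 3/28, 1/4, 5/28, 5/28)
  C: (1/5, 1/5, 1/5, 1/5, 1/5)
C

For a discrete distribution over n outcomes, entropy is maximized by the uniform distribution.

Computing entropies:
H(A) = 1.5850 bits
H(B) = 2.2493 bits
H(C) = 2.3219 bits

The uniform distribution (where all probabilities equal 1/5) achieves the maximum entropy of log_2(5) = 2.3219 bits.

Distribution C has the highest entropy.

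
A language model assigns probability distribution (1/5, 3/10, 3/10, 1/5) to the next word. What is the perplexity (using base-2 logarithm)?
3.9203

Perplexity is 2^H (or exp(H) for natural log).

First, H = -Σ p log p = 1.9710 bits
Perplexity = 2^1.9710 = 3.9203

Interpretation: The model's uncertainty is equivalent to choosing uniformly among 3.9 options.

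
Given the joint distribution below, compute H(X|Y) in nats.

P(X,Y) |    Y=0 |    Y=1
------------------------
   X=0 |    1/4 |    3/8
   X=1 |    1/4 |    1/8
0.6277 nats

Using the chain rule: H(X|Y) = H(X,Y) - H(Y)

First, compute H(X,Y) = 1.3209 nats

Marginal P(Y) = (1/2, 1/2)
H(Y) = 0.6931 nats

H(X|Y) = H(X,Y) - H(Y) = 1.3209 - 0.6931 = 0.6277 nats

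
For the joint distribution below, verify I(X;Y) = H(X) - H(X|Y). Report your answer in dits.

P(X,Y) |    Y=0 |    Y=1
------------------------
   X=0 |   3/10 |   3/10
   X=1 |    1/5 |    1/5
I(X;Y) = 0.0000 dits

Mutual information has multiple equivalent forms:
- I(X;Y) = H(X) - H(X|Y)
- I(X;Y) = H(Y) - H(Y|X)
- I(X;Y) = H(X) + H(Y) - H(X,Y)

Computing all quantities:
H(X) = 0.2923, H(Y) = 0.3010, H(X,Y) = 0.5933
H(X|Y) = 0.2923, H(Y|X) = 0.3010

Verification:
H(X) - H(X|Y) = 0.2923 - 0.2923 = 0.0000
H(Y) - H(Y|X) = 0.3010 - 0.3010 = 0.0000
H(X) + H(Y) - H(X,Y) = 0.2923 + 0.3010 - 0.5933 = 0.0000

All forms give I(X;Y) = 0.0000 dits. ✓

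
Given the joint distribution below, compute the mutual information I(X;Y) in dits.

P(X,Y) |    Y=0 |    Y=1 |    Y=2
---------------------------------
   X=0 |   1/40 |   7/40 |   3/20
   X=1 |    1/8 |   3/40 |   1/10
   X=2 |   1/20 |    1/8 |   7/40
0.0297 dits

Mutual information: I(X;Y) = H(X) + H(Y) - H(X,Y)

Marginals:
P(X) = (7/20, 3/10, 7/20), H(X) = 0.4760 dits
P(Y) = (1/5, 3/8, 17/40), H(Y) = 0.4575 dits

Joint entropy: H(X,Y) = 0.9038 dits

I(X;Y) = 0.4760 + 0.4575 - 0.9038 = 0.0297 dits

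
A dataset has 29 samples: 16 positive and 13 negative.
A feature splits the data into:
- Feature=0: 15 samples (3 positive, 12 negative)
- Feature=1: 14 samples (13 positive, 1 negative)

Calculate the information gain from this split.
0.4396 bits

Information Gain = H(Y) - H(Y|Feature)

Before split:
P(positive) = 16/29 = 0.5517
H(Y) = 0.9923 bits

After split:
Feature=0: H = 0.7219 bits (weight = 15/29)
Feature=1: H = 0.3712 bits (weight = 14/29)
H(Y|Feature) = (15/29)×0.7219 + (14/29)×0.3712 = 0.5526 bits

Information Gain = 0.9923 - 0.5526 = 0.4396 bits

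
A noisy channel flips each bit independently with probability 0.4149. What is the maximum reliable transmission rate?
0.0210 bits

For a binary symmetric channel (BSC) with error probability p:
Capacity C = 1 - H(p) bits per symbol

where H(p) = -p log₂(p) - (1-p) log₂(1-p) is the binary entropy function.

H(0.4149) = 0.9790 bits
C = 1 - 0.9790 = 0.0210 bits per symbol

This means we can reliably transmit up to 0.0210 bits of information per channel use.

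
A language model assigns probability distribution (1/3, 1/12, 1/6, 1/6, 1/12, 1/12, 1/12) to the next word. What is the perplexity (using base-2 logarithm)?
6.0000

Perplexity is 2^H (or exp(H) for natural log).

First, H = -Σ p log p = 2.5850 bits
Perplexity = 2^2.5850 = 6.0000

Interpretation: The model's uncertainty is equivalent to choosing uniformly among 6.0 options.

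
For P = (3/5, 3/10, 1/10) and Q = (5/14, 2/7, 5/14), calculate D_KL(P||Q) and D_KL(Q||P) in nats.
D_KL(P||Q) = 0.1986, D_KL(Q||P) = 0.2554

KL divergence is not symmetric: D_KL(P||Q) ≠ D_KL(Q||P) in general.

D_KL(P||Q) = 0.1986 nats
D_KL(Q||P) = 0.2554 nats

No, they are not equal!

This asymmetry is why KL divergence is not a true distance metric.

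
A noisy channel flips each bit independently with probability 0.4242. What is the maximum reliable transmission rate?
0.0166 bits

For a binary symmetric channel (BSC) with error probability p:
Capacity C = 1 - H(p) bits per symbol

where H(p) = -p log₂(p) - (1-p) log₂(1-p) is the binary entropy function.

H(0.4242) = 0.9834 bits
C = 1 - 0.9834 = 0.0166 bits per symbol

This means we can reliably transmit up to 0.0166 bits of information per channel use.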